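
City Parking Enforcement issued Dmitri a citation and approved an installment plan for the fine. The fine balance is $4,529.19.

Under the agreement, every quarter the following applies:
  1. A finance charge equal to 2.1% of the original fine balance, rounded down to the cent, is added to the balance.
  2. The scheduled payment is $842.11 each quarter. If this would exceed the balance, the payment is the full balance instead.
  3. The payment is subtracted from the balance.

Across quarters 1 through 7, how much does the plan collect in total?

Quarter 1: $4,529.19 +$95.11 interest = $4,624.30; pay $842.11 → $3,782.19
Quarter 2: $3,782.19 +$95.11 interest = $3,877.30; pay $842.11 → $3,035.19
Quarter 3: $3,035.19 +$95.11 interest = $3,130.30; pay $842.11 → $2,288.19
Quarter 4: $2,288.19 +$95.11 interest = $2,383.30; pay $842.11 → $1,541.19
Quarter 5: $1,541.19 +$95.11 interest = $1,636.30; pay $842.11 → $794.19
Quarter 6: $794.19 +$95.11 interest = $889.30; pay $842.11 → $47.19
Quarter 7: $47.19 +$95.11 interest = $142.30; pay $142.30 → $0.00
Total paid: $5,194.96

$5,194.96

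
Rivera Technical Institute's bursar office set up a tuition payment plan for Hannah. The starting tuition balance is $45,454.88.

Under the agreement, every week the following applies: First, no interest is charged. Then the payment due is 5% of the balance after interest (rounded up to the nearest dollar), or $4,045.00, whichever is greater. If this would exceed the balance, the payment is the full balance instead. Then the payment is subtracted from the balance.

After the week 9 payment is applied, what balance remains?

$9,049.88

# | Opening | Payment | End bal
1 | $45,454.88 | $4,045.00 | $41,409.88
2 | $41,409.88 | $4,045.00 | $37,364.88
3 | $37,364.88 | $4,045.00 | $33,319.88
4 | $33,319.88 | $4,045.00 | $29,274.88
5 | $29,274.88 | $4,045.00 | $25,229.88
6 | $25,229.88 | $4,045.00 | $21,184.88
7 | $21,184.88 | $4,045.00 | $17,139.88
8 | $17,139.88 | $4,045.00 | $13,094.88
9 | $13,094.88 | $4,045.00 | $9,049.88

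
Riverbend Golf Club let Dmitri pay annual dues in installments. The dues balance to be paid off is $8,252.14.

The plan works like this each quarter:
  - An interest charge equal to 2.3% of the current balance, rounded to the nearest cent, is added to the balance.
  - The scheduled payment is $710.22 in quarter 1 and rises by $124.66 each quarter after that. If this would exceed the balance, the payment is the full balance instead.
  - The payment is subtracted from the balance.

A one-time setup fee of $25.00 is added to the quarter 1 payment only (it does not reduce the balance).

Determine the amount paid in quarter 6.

Quarter 1: $8,252.14 +$189.80 interest = $8,441.94; pay $710.22 (+ $25.00 fee) → $7,731.72
Quarter 2: $7,731.72 +$177.83 interest = $7,909.55; pay $834.88 → $7,074.67
Quarter 3: $7,074.67 +$162.72 interest = $7,237.39; pay $959.54 → $6,277.85
Quarter 4: $6,277.85 +$144.39 interest = $6,422.24; pay $1,084.20 → $5,338.04
Quarter 5: $5,338.04 +$122.77 interest = $5,460.81; pay $1,208.86 → $4,251.95
Quarter 6: $4,251.95 +$97.79 interest = $4,349.74; pay $1,333.52 → $3,016.22

$1,333.52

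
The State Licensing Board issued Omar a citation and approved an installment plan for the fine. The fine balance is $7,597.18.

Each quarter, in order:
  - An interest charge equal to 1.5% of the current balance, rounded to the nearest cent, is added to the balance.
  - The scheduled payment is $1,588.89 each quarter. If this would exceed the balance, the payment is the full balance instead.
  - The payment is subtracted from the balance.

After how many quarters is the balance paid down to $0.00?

5

# | Opening | Interest | Payment | End bal
1 | $7,597.18 | $113.96 | $1,588.89 | $6,122.25
2 | $6,122.25 | $91.83 | $1,588.89 | $4,625.19
3 | $4,625.19 | $69.38 | $1,588.89 | $3,105.68
4 | $3,105.68 | $46.59 | $1,588.89 | $1,563.38
5 | $1,563.38 | $23.45 | $1,586.83 | $0.00
Balance reaches $0.00 in quarter 5.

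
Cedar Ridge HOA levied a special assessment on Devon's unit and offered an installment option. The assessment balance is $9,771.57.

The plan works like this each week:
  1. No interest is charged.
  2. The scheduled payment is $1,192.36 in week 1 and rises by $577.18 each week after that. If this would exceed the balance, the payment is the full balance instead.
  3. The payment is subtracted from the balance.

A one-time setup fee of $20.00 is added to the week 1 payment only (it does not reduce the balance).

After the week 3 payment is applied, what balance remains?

# | Opening | Payment | Fee | End bal
1 | $9,771.57 | $1,192.36 | $20.00 | $8,579.21
2 | $8,579.21 | $1,769.54 | — | $6,809.67
3 | $6,809.67 | $2,346.72 | — | $4,462.95

$4,462.95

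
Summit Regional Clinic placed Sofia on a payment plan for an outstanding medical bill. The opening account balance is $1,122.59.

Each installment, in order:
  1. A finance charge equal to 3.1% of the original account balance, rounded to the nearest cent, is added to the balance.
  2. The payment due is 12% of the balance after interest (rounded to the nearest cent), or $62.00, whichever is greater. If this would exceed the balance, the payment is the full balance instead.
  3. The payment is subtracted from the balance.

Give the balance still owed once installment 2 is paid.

Installment 1: opening $1,122.59; interest $34.80 → $1,157.39; payment $138.89; balance $1,018.50
Installment 2: opening $1,018.50; interest $34.80 → $1,053.30; payment $126.40; balance $926.90

$926.90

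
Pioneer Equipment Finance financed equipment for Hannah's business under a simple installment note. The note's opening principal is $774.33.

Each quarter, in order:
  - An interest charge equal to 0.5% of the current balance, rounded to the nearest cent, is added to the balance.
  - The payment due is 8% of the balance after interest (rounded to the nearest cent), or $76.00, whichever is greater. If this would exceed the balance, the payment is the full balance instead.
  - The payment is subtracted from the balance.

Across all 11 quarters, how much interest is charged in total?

$22.45

Quarter 1: $774.33 +$3.87 interest = $778.20; pay $76.00 → $702.20
Quarter 2: $702.20 +$3.51 interest = $705.71; pay $76.00 → $629.71
Quarter 3: $629.71 +$3.15 interest = $632.86; pay $76.00 → $556.86
Quarter 4: $556.86 +$2.78 interest = $559.64; pay $76.00 → $483.64
Quarter 5: $483.64 +$2.42 interest = $486.06; pay $76.00 → $410.06
Quarter 6: $410.06 +$2.05 interest = $412.11; pay $76.00 → $336.11
Quarter 7: $336.11 +$1.68 interest = $337.79; pay $76.00 → $261.79
Quarter 8: $261.79 +$1.31 interest = $263.10; pay $76.00 → $187.10
Quarter 9: $187.10 +$0.94 interest = $188.04; pay $76.00 → $112.04
Quarter 10: $112.04 +$0.56 interest = $112.60; pay $76.00 → $36.60
Quarter 11: $36.60 +$0.18 interest = $36.78; pay $36.78 → $0.00
Total interest: $3.87 + $3.51 + $3.15 + $2.78 + $2.42 + $2.05 + $1.68 + $1.31 + $0.94 + $0.56 + $0.18 = $22.45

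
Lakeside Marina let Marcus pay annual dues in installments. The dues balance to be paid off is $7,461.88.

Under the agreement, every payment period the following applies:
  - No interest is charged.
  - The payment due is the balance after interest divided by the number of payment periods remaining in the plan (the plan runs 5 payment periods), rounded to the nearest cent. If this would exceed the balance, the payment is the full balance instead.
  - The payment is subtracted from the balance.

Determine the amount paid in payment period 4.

$1,492.38

Payment period 1: opening $7,461.88; payment $1,492.38; balance $5,969.50
Payment period 2: opening $5,969.50; payment $1,492.38; balance $4,477.12
Payment period 3: opening $4,477.12; payment $1,492.37; balance $2,984.75
Payment period 4: opening $2,984.75; payment $1,492.38; balance $1,492.37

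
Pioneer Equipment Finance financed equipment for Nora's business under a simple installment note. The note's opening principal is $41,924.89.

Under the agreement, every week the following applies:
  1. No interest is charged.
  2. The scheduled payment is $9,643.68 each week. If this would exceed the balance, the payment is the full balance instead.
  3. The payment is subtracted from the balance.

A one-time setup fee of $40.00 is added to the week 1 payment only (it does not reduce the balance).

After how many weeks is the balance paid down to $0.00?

Week 1: opening $41,924.89; payment $9,643.68 (+ $40.00 fee); balance $32,281.21
Week 2: opening $32,281.21; payment $9,643.68; balance $22,637.53
Week 3: opening $22,637.53; payment $9,643.68; balance $12,993.85
Week 4: opening $12,993.85; payment $9,643.68; balance $3,350.17
Week 5: opening $3,350.17; payment $3,350.17; balance $0.00
Balance reaches $0.00 in week 5.

5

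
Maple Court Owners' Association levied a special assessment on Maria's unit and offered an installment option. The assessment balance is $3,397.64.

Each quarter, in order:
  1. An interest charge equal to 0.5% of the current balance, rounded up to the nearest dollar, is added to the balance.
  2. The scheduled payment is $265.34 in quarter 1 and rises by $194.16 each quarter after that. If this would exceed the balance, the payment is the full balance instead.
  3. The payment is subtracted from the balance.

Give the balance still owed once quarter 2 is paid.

Quarter 1: $3,397.64 +$17.00 interest = $3,414.64; pay $265.34 → $3,149.30
Quarter 2: $3,149.30 +$16.00 interest = $3,165.30; pay $459.50 → $2,705.80

$2,705.80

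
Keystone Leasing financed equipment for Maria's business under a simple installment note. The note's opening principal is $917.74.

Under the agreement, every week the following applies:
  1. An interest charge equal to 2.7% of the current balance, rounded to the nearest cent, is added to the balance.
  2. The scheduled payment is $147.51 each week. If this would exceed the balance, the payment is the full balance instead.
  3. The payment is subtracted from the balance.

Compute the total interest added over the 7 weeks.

$100.66

Week 1: opening $917.74; interest $24.78 → $942.52; payment $147.51; balance $795.01
Week 2: opening $795.01; interest $21.47 → $816.48; payment $147.51; balance $668.97
Week 3: opening $668.97; interest $18.06 → $687.03; payment $147.51; balance $539.52
Week 4: opening $539.52; interest $14.57 → $554.09; payment $147.51; balance $406.58
Week 5: opening $406.58; interest $10.98 → $417.56; payment $147.51; balance $270.05
Week 6: opening $270.05; interest $7.29 → $277.34; payment $147.51; balance $129.83
Week 7: opening $129.83; interest $3.51 → $133.34; payment $133.34; balance $0.00
Total interest: $24.78 + $21.47 + $18.06 + $14.57 + $10.98 + $7.29 + $3.51 = $100.66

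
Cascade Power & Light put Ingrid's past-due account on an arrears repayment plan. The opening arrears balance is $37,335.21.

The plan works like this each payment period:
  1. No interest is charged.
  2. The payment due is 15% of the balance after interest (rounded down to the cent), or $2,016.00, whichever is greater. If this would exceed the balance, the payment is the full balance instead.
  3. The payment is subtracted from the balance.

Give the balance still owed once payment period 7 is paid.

Payment period 1: $37,335.21 − $5,600.28 → $31,734.93
Payment period 2: $31,734.93 − $4,760.23 → $26,974.70
Payment period 3: $26,974.70 − $4,046.20 → $22,928.50
Payment period 4: $22,928.50 − $3,439.27 → $19,489.23
Payment period 5: $19,489.23 − $2,923.38 → $16,565.85
Payment period 6: $16,565.85 − $2,484.87 → $14,080.98
Payment period 7: $14,080.98 − $2,112.14 → $11,968.84

$11,968.84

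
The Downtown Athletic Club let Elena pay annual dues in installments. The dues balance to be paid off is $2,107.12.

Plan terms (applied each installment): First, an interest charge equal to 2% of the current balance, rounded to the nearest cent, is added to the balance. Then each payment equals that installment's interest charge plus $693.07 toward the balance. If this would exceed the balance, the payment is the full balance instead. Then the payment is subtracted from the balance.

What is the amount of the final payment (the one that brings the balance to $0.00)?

Installment 1: $2,107.12 +$42.14 interest = $2,149.26; pay $735.21 → $1,414.05
Installment 2: $1,414.05 +$28.28 interest = $1,442.33; pay $721.35 → $720.98
Installment 3: $720.98 +$14.42 interest = $735.40; pay $707.49 → $27.91
Installment 4: $27.91 +$0.56 interest = $28.47; pay $28.47 → $0.00

$28.47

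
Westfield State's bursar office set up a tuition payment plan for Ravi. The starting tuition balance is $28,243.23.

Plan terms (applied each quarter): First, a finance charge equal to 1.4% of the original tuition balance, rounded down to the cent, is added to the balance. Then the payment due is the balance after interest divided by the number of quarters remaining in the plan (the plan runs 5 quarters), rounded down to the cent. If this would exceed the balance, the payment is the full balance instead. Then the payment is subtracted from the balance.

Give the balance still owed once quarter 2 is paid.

$17,479.74

# | Opening | Interest | Payment | End bal
1 | $28,243.23 | $395.40 | $5,727.72 | $22,910.91
2 | $22,910.91 | $395.40 | $5,826.57 | $17,479.74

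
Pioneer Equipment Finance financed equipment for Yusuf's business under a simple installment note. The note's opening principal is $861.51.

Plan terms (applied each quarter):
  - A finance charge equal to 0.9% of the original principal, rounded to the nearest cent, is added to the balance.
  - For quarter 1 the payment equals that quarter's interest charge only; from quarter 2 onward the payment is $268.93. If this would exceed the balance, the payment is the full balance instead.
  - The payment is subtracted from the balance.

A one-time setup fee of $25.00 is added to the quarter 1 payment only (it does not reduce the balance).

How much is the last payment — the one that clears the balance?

$85.72

Quarter 1: $861.51 +$7.75 interest = $869.26; pay $7.75 (+ $25.00 fee) → $861.51
Quarter 2: $861.51 +$7.75 interest = $869.26; pay $268.93 → $600.33
Quarter 3: $600.33 +$7.75 interest = $608.08; pay $268.93 → $339.15
Quarter 4: $339.15 +$7.75 interest = $346.90; pay $268.93 → $77.97
Quarter 5: $77.97 +$7.75 interest = $85.72; pay $85.72 → $0.00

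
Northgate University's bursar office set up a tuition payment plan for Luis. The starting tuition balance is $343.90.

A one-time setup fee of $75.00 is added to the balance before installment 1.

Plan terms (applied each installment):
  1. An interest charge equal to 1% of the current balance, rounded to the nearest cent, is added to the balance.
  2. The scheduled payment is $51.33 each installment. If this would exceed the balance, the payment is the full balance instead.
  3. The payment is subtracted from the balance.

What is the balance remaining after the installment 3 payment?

Installment 1: opening $418.90; interest $4.19 → $423.09; payment $51.33; balance $371.76
Installment 2: opening $371.76; interest $3.72 → $375.48; payment $51.33; balance $324.15
Installment 3: opening $324.15; interest $3.24 → $327.39; payment $51.33; balance $276.06

$276.06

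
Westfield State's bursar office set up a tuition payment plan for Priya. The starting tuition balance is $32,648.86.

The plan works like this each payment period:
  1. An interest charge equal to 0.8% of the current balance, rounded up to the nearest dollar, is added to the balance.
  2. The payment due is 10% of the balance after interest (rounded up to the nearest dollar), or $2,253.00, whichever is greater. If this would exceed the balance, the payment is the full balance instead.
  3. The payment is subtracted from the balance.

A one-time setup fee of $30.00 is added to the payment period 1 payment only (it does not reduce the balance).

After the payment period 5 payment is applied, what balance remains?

# | Opening | Interest | Payment | Fee | End bal
1 | $32,648.86 | $262.00 | $3,292.00 | $30.00 | $29,618.86
2 | $29,618.86 | $237.00 | $2,986.00 | — | $26,869.86
3 | $26,869.86 | $215.00 | $2,709.00 | — | $24,375.86
4 | $24,375.86 | $196.00 | $2,458.00 | — | $22,113.86
5 | $22,113.86 | $177.00 | $2,253.00 | — | $20,037.86

$20,037.86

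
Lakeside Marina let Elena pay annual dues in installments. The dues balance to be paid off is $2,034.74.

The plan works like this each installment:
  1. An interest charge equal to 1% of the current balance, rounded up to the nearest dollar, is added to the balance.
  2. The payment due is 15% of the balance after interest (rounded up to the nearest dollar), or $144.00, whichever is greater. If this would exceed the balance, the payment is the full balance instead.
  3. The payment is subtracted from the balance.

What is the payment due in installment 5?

$168.00

# | Opening | Interest | Payment | End bal
1 | $2,034.74 | $21.00 | $309.00 | $1,746.74
2 | $1,746.74 | $18.00 | $265.00 | $1,499.74
3 | $1,499.74 | $15.00 | $228.00 | $1,286.74
4 | $1,286.74 | $13.00 | $195.00 | $1,104.74
5 | $1,104.74 | $12.00 | $168.00 | $948.74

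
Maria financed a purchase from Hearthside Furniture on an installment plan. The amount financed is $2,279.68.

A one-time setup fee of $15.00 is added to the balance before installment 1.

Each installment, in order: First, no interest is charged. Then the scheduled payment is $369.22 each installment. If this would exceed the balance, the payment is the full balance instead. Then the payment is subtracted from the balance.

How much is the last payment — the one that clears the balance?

$79.36

# | Opening | Payment | End bal
1 | $2,294.68 | $369.22 | $1,925.46
2 | $1,925.46 | $369.22 | $1,556.24
3 | $1,556.24 | $369.22 | $1,187.02
4 | $1,187.02 | $369.22 | $817.80
5 | $817.80 | $369.22 | $448.58
6 | $448.58 | $369.22 | $79.36
7 | $79.36 | $79.36 | $0.00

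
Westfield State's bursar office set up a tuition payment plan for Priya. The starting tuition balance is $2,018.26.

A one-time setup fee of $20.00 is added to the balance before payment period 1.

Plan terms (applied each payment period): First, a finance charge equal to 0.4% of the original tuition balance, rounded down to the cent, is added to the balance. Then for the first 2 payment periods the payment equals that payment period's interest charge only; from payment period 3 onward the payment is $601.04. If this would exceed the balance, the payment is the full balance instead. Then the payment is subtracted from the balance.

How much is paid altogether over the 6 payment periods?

$2,086.68

# | Opening | Interest | Payment | End bal
1 | $2,038.26 | $8.07 | $8.07 | $2,038.26
2 | $2,038.26 | $8.07 | $8.07 | $2,038.26
3 | $2,038.26 | $8.07 | $601.04 | $1,445.29
4 | $1,445.29 | $8.07 | $601.04 | $852.32
5 | $852.32 | $8.07 | $601.04 | $259.35
6 | $259.35 | $8.07 | $267.42 | $0.00
Total paid: $2,086.68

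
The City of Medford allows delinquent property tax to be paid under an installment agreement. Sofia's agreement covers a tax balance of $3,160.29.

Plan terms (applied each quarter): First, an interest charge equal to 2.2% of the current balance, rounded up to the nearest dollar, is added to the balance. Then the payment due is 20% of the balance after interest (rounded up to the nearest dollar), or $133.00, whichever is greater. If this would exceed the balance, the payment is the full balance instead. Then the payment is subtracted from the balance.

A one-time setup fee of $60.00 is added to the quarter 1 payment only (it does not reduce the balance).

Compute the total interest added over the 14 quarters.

$354.00

# | Opening | Interest | Payment | Fee | End bal
1 | $3,160.29 | $70.00 | $647.00 | $60.00 | $2,583.29
2 | $2,583.29 | $57.00 | $529.00 | — | $2,111.29
3 | $2,111.29 | $47.00 | $432.00 | — | $1,726.29
4 | $1,726.29 | $38.00 | $353.00 | — | $1,411.29
5 | $1,411.29 | $32.00 | $289.00 | — | $1,154.29
6 | $1,154.29 | $26.00 | $237.00 | — | $943.29
7 | $943.29 | $21.00 | $193.00 | — | $771.29
8 | $771.29 | $17.00 | $158.00 | — | $630.29
9 | $630.29 | $14.00 | $133.00 | — | $511.29
10 | $511.29 | $12.00 | $133.00 | — | $390.29
11 | $390.29 | $9.00 | $133.00 | — | $266.29
12 | $266.29 | $6.00 | $133.00 | — | $139.29
13 | $139.29 | $4.00 | $133.00 | — | $10.29
14 | $10.29 | $1.00 | $11.29 | — | $0.00
Total interest: $70.00 + $57.00 + $47.00 + $38.00 + $32.00 + $26.00 + $21.00 + $17.00 + $14.00 + $12.00 + $9.00 + $6.00 + $4.00 + $1.00 = $354.00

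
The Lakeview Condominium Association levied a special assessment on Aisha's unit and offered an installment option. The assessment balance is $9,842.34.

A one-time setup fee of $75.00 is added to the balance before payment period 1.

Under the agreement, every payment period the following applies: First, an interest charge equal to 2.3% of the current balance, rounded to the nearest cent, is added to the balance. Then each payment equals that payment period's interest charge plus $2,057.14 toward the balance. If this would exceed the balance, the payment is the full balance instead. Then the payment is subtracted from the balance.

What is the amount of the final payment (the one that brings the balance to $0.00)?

Payment period 1: opening $9,917.34; interest $228.10 → $10,145.44; payment $2,285.24; balance $7,860.20
Payment period 2: opening $7,860.20; interest $180.78 → $8,040.98; payment $2,237.92; balance $5,803.06
Payment period 3: opening $5,803.06; interest $133.47 → $5,936.53; payment $2,190.61; balance $3,745.92
Payment period 4: opening $3,745.92; interest $86.16 → $3,832.08; payment $2,143.30; balance $1,688.78
Payment period 5: opening $1,688.78; interest $38.84 → $1,727.62; payment $1,727.62; balance $0.00

$1,727.62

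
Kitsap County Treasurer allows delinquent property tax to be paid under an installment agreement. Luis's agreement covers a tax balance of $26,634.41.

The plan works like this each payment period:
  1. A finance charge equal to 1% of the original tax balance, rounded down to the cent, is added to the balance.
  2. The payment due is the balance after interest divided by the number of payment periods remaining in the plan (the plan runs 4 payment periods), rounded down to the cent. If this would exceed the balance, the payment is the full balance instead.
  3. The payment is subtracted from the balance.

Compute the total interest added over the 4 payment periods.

Payment period 1: opening $26,634.41; interest $266.34 → $26,900.75; payment $6,725.18; balance $20,175.57
Payment period 2: opening $20,175.57; interest $266.34 → $20,441.91; payment $6,813.97; balance $13,627.94
Payment period 3: opening $13,627.94; interest $266.34 → $13,894.28; payment $6,947.14; balance $6,947.14
Payment period 4: opening $6,947.14; interest $266.34 → $7,213.48; payment $7,213.48; balance $0.00
Total interest: $266.34 + $266.34 + $266.34 + $266.34 = $1,065.36

$1,065.36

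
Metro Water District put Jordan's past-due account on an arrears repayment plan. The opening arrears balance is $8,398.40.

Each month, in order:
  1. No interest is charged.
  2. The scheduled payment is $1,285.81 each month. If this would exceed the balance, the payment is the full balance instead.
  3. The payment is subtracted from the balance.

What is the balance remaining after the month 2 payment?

# | Opening | Payment | End bal
1 | $8,398.40 | $1,285.81 | $7,112.59
2 | $7,112.59 | $1,285.81 | $5,826.78

$5,826.78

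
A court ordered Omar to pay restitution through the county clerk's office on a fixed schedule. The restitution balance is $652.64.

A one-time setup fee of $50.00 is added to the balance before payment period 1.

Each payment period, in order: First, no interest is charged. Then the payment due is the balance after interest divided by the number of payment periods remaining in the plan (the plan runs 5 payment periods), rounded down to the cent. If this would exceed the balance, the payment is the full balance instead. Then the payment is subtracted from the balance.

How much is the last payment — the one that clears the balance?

# | Opening | Payment | End bal
1 | $702.64 | $140.52 | $562.12
2 | $562.12 | $140.53 | $421.59
3 | $421.59 | $140.53 | $281.06
4 | $281.06 | $140.53 | $140.53
5 | $140.53 | $140.53 | $0.00

$140.53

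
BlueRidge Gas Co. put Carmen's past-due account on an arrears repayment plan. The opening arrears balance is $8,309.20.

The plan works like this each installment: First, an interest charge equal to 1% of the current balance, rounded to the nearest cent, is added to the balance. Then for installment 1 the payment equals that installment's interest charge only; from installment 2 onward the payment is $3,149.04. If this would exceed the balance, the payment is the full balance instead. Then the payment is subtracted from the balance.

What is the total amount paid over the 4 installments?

$8,549.28

Installment 1: opening $8,309.20; interest $83.09 → $8,392.29; payment $83.09; balance $8,309.20
Installment 2: opening $8,309.20; interest $83.09 → $8,392.29; payment $3,149.04; balance $5,243.25
Installment 3: opening $5,243.25; interest $52.43 → $5,295.68; payment $3,149.04; balance $2,146.64
Installment 4: opening $2,146.64; interest $21.47 → $2,168.11; payment $2,168.11; balance $0.00
Total paid: $8,549.28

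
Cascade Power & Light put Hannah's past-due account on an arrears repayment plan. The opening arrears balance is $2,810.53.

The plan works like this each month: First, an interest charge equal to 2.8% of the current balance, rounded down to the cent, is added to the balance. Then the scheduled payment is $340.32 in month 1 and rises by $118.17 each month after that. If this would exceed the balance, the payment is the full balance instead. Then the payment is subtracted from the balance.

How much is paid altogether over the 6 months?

$3,101.00

Month 1: $2,810.53 +$78.69 interest = $2,889.22; pay $340.32 → $2,548.90
Month 2: $2,548.90 +$71.36 interest = $2,620.26; pay $458.49 → $2,161.77
Month 3: $2,161.77 +$60.52 interest = $2,222.29; pay $576.66 → $1,645.63
Month 4: $1,645.63 +$46.07 interest = $1,691.70; pay $694.83 → $996.87
Month 5: $996.87 +$27.91 interest = $1,024.78; pay $813.00 → $211.78
Month 6: $211.78 +$5.92 interest = $217.70; pay $217.70 → $0.00
Total paid: $3,101.00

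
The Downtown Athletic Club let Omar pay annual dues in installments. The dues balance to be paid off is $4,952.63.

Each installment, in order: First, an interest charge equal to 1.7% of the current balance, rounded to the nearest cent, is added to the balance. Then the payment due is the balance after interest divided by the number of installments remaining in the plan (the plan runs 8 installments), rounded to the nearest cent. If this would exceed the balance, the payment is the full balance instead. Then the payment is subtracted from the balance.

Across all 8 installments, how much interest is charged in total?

$394.28

Installment 1: opening $4,952.63; interest $84.19 → $5,036.82; payment $629.60; balance $4,407.22
Installment 2: opening $4,407.22; interest $74.92 → $4,482.14; payment $640.31; balance $3,841.83
Installment 3: opening $3,841.83; interest $65.31 → $3,907.14; payment $651.19; balance $3,255.95
Installment 4: opening $3,255.95; interest $55.35 → $3,311.30; payment $662.26; balance $2,649.04
Installment 5: opening $2,649.04; interest $45.03 → $2,694.07; payment $673.52; balance $2,020.55
Installment 6: opening $2,020.55; interest $34.35 → $2,054.90; payment $684.97; balance $1,369.93
Installment 7: opening $1,369.93; interest $23.29 → $1,393.22; payment $696.61; balance $696.61
Installment 8: opening $696.61; interest $11.84 → $708.45; payment $708.45; balance $0.00
Total interest: $84.19 + $74.92 + $65.31 + $55.35 + $45.03 + $34.35 + $23.29 + $11.84 = $394.28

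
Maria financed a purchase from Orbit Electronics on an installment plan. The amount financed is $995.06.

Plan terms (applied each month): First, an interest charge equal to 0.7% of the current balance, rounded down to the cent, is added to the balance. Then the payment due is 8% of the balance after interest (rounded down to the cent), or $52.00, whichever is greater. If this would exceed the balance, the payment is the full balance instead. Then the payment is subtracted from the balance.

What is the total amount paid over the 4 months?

$286.96

Month 1: opening $995.06; interest $6.96 → $1,002.02; payment $80.16; balance $921.86
Month 2: opening $921.86; interest $6.45 → $928.31; payment $74.26; balance $854.05
Month 3: opening $854.05; interest $5.97 → $860.02; payment $68.80; balance $791.22
Month 4: opening $791.22; interest $5.53 → $796.75; payment $63.74; balance $733.01
Total paid: $286.96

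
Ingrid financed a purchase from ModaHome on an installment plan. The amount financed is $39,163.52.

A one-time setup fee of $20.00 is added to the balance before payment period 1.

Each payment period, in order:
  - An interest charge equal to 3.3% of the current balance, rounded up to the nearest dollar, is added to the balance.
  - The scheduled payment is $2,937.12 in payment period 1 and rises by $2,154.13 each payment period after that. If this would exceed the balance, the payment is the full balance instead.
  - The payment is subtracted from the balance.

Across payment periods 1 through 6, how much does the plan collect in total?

Payment period 1: opening $39,183.52; interest $1,294.00 → $40,477.52; payment $2,937.12; balance $37,540.40
Payment period 2: opening $37,540.40; interest $1,239.00 → $38,779.40; payment $5,091.25; balance $33,688.15
Payment period 3: opening $33,688.15; interest $1,112.00 → $34,800.15; payment $7,245.38; balance $27,554.77
Payment period 4: opening $27,554.77; interest $910.00 → $28,464.77; payment $9,399.51; balance $19,065.26
Payment period 5: opening $19,065.26; interest $630.00 → $19,695.26; payment $11,553.64; balance $8,141.62
Payment period 6: opening $8,141.62; interest $269.00 → $8,410.62; payment $8,410.62; balance $0.00
Total paid: $44,637.52

$44,637.52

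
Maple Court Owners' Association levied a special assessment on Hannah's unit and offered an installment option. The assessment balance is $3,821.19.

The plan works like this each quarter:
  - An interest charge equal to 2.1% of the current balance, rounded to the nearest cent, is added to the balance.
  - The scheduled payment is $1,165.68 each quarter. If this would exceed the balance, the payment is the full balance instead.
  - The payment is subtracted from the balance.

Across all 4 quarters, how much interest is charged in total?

Quarter 1: opening $3,821.19; interest $80.24 → $3,901.43; payment $1,165.68; balance $2,735.75
Quarter 2: opening $2,735.75; interest $57.45 → $2,793.20; payment $1,165.68; balance $1,627.52
Quarter 3: opening $1,627.52; interest $34.18 → $1,661.70; payment $1,165.68; balance $496.02
Quarter 4: opening $496.02; interest $10.42 → $506.44; payment $506.44; balance $0.00
Total interest: $80.24 + $57.45 + $34.18 + $10.42 = $182.29

$182.29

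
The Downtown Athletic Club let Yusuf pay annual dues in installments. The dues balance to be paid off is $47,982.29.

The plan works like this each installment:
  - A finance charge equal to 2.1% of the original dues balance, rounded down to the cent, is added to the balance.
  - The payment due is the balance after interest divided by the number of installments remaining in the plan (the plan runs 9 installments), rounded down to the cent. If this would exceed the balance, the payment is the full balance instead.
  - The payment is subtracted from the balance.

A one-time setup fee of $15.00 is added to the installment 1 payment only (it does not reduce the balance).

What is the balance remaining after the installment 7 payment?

$13,340.93

Installment 1: opening $47,982.29; interest $1,007.62 → $48,989.91; payment $5,443.32 (+ $15.00 fee); balance $43,546.59
Installment 2: opening $43,546.59; interest $1,007.62 → $44,554.21; payment $5,569.27; balance $38,984.94
Installment 3: opening $38,984.94; interest $1,007.62 → $39,992.56; payment $5,713.22; balance $34,279.34
Installment 4: opening $34,279.34; interest $1,007.62 → $35,286.96; payment $5,881.16; balance $29,405.80
Installment 5: opening $29,405.80; interest $1,007.62 → $30,413.42; payment $6,082.68; balance $24,330.74
Installment 6: opening $24,330.74; interest $1,007.62 → $25,338.36; payment $6,334.59; balance $19,003.77
Installment 7: opening $19,003.77; interest $1,007.62 → $20,011.39; payment $6,670.46; balance $13,340.93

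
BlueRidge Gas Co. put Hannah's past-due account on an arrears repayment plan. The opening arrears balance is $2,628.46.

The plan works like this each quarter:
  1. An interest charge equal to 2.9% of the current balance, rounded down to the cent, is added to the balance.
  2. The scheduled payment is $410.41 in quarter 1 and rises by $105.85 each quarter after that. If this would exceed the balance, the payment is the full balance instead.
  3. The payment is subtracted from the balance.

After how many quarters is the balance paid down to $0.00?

5

Quarter 1: $2,628.46 +$76.22 interest = $2,704.68; pay $410.41 → $2,294.27
Quarter 2: $2,294.27 +$66.53 interest = $2,360.80; pay $516.26 → $1,844.54
Quarter 3: $1,844.54 +$53.49 interest = $1,898.03; pay $622.11 → $1,275.92
Quarter 4: $1,275.92 +$37.00 interest = $1,312.92; pay $727.96 → $584.96
Quarter 5: $584.96 +$16.96 interest = $601.92; pay $601.92 → $0.00
Balance reaches $0.00 in quarter 5.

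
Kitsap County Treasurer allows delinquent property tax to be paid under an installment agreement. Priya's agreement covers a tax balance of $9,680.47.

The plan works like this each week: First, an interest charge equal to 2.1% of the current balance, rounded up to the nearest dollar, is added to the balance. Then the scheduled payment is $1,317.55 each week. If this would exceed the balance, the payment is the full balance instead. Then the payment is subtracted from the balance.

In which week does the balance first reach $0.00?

Week 1: $9,680.47 +$204.00 interest = $9,884.47; pay $1,317.55 → $8,566.92
Week 2: $8,566.92 +$180.00 interest = $8,746.92; pay $1,317.55 → $7,429.37
Week 3: $7,429.37 +$157.00 interest = $7,586.37; pay $1,317.55 → $6,268.82
Week 4: $6,268.82 +$132.00 interest = $6,400.82; pay $1,317.55 → $5,083.27
Week 5: $5,083.27 +$107.00 interest = $5,190.27; pay $1,317.55 → $3,872.72
Week 6: $3,872.72 +$82.00 interest = $3,954.72; pay $1,317.55 → $2,637.17
Week 7: $2,637.17 +$56.00 interest = $2,693.17; pay $1,317.55 → $1,375.62
Week 8: $1,375.62 +$29.00 interest = $1,404.62; pay $1,317.55 → $87.07
Week 9: $87.07 +$2.00 interest = $89.07; pay $89.07 → $0.00
Balance reaches $0.00 in week 9.

9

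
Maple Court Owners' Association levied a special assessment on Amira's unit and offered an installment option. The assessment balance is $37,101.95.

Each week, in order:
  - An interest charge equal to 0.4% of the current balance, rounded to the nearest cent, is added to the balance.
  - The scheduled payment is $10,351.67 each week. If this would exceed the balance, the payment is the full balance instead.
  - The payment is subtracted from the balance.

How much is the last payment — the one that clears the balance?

Week 1: opening $37,101.95; interest $148.41 → $37,250.36; payment $10,351.67; balance $26,898.69
Week 2: opening $26,898.69; interest $107.59 → $27,006.28; payment $10,351.67; balance $16,654.61
Week 3: opening $16,654.61; interest $66.62 → $16,721.23; payment $10,351.67; balance $6,369.56
Week 4: opening $6,369.56; interest $25.48 → $6,395.04; payment $6,395.04; balance $0.00

$6,395.04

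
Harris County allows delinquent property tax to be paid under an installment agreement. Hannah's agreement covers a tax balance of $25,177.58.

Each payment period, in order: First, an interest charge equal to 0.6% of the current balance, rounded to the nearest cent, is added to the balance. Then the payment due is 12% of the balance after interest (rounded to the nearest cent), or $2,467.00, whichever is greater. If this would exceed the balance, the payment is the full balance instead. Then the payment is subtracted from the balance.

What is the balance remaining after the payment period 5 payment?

$12,644.02

# | Opening | Interest | Payment | End bal
1 | $25,177.58 | $151.07 | $3,039.44 | $22,289.21
2 | $22,289.21 | $133.74 | $2,690.75 | $19,732.20
3 | $19,732.20 | $118.39 | $2,467.00 | $17,383.59
4 | $17,383.59 | $104.30 | $2,467.00 | $15,020.89
5 | $15,020.89 | $90.13 | $2,467.00 | $12,644.02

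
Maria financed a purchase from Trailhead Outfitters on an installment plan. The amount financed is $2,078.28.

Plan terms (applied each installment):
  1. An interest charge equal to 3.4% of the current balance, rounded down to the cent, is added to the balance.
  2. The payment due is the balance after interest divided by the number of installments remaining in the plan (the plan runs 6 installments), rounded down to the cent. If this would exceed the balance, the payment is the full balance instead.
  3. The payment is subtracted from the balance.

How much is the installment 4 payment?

Installment 1: opening $2,078.28; interest $70.66 → $2,148.94; payment $358.15; balance $1,790.79
Installment 2: opening $1,790.79; interest $60.88 → $1,851.67; payment $370.33; balance $1,481.34
Installment 3: opening $1,481.34; interest $50.36 → $1,531.70; payment $382.92; balance $1,148.78
Installment 4: opening $1,148.78; interest $39.05 → $1,187.83; payment $395.94; balance $791.89

$395.94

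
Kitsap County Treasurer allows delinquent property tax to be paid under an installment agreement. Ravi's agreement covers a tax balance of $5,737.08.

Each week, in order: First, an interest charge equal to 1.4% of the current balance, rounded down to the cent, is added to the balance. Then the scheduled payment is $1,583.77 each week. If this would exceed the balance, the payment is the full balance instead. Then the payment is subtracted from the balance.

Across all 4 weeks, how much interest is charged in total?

$193.78

# | Opening | Interest | Payment | End bal
1 | $5,737.08 | $80.31 | $1,583.77 | $4,233.62
2 | $4,233.62 | $59.27 | $1,583.77 | $2,709.12
3 | $2,709.12 | $37.92 | $1,583.77 | $1,163.27
4 | $1,163.27 | $16.28 | $1,179.55 | $0.00
Total interest: $80.31 + $59.27 + $37.92 + $16.28 = $193.78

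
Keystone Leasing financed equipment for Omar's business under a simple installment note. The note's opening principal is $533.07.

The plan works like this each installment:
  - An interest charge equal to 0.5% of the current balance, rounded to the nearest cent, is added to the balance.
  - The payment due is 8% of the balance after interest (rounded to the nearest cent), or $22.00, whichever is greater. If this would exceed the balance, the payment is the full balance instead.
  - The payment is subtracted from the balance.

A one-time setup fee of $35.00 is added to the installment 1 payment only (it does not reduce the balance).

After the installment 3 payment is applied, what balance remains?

$421.35

Installment 1: opening $533.07; interest $2.67 → $535.74; payment $42.86 (+ $35.00 fee); balance $492.88
Installment 2: opening $492.88; interest $2.46 → $495.34; payment $39.63; balance $455.71
Installment 3: opening $455.71; interest $2.28 → $457.99; payment $36.64; balance $421.35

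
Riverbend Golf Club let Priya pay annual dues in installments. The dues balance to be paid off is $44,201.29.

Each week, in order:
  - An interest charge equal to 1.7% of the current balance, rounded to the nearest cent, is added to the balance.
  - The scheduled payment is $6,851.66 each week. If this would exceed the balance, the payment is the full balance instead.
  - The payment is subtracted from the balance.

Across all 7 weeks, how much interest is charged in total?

$3,019.41

# | Opening | Interest | Payment | End bal
1 | $44,201.29 | $751.42 | $6,851.66 | $38,101.05
2 | $38,101.05 | $647.72 | $6,851.66 | $31,897.11
3 | $31,897.11 | $542.25 | $6,851.66 | $25,587.70
4 | $25,587.70 | $434.99 | $6,851.66 | $19,171.03
5 | $19,171.03 | $325.91 | $6,851.66 | $12,645.28
6 | $12,645.28 | $214.97 | $6,851.66 | $6,008.59
7 | $6,008.59 | $102.15 | $6,110.74 | $0.00
Total interest: $751.42 + $647.72 + $542.25 + $434.99 + $325.91 + $214.97 + $102.15 = $3,019.41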